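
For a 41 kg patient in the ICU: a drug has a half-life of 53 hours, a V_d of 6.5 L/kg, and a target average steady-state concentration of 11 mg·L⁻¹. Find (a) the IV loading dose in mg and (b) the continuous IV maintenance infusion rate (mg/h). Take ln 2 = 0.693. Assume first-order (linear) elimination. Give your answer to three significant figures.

(a) 2930 mg; (b) 38.3 mg/h

Vd(total) = 41 kg × 6.5 L/kg = 266.5 L
LD = Vd × C = 266.5 × 11 = 2932 mg
CL = 0.693 × Vd / t½ = 0.693 × 266.5 / 53 = 3.485 L/h
Infusion rate = CL × Css = 3.485 × 11 = 38.34 mg/h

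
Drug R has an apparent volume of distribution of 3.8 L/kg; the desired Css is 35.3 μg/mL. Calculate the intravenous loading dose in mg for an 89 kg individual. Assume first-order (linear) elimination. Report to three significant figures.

Vd(total) = 89 kg × 3.8 L/kg = 338.2 L
LD = Vd × C = 338.2 × 35.30 = 11940 mg

11900 mg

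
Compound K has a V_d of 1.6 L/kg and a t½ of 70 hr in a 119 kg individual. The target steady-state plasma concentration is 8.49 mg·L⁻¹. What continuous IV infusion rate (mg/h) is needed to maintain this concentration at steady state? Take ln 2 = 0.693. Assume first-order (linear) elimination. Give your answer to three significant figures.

16.0 mg/h

Vd = 1.6 L/kg × 119 kg = 190.4 L
CL = 0.693 × Vd / t½ = 0.693 × 190.4 / 70 = 1.885 L/h
Infusion rate = CL × Css = 1.885 × 8.49 = 16.00 mg/h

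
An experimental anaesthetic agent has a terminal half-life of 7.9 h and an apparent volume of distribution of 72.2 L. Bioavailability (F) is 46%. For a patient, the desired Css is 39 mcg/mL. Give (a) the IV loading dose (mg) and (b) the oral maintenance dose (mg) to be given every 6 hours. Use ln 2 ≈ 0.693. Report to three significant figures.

LD = Vd × C = 72.20 × 39 = 2816 mg
CL = 0.693 × Vd / t½ = 0.693 × 72.20 / 7.9 = 6.333 L/h
D = CL × Css × τ / F = 6.333 × 39 × 6 / 0.46 = 3222 mg

(a) 2820 mg; (b) 3220 mg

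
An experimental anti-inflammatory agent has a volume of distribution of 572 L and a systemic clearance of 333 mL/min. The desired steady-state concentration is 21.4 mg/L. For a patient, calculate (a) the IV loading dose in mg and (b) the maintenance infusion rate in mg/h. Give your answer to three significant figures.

(a) 12200 mg; (b) 428 mg/h

LD = Vd · C_target = 572.0 × 21.4 = 12240 mg
CL = 333 mL/min = 333 × 0.06 = 19.98 L/h
Maintenance: replace elimination → rate = CL × Css = 19.98 × 21.4 = 427.6 mg/h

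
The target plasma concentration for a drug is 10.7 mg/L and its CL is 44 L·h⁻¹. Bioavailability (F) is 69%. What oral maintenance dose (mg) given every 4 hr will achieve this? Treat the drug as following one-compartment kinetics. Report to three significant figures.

2730 mg

At steady state, dose per interval replaces the amount cleared in that interval: F·D/τ = CL·Css.
D = CL × Css × τ / F = 44.00 × 10.7 × 4 / 0.69 = 2729 mg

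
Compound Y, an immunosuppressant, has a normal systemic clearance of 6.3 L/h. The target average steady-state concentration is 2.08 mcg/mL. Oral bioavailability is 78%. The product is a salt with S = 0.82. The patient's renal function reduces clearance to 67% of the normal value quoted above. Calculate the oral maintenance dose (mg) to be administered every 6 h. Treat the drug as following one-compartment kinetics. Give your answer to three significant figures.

82.4 mg

Patient clearance = 0.67 × 6.300 = 4.221 L/h
D = CL × Css × τ / F / S = 4.221 × 2.08 × 6 / 0.78 / 0.82 = 82.36 mg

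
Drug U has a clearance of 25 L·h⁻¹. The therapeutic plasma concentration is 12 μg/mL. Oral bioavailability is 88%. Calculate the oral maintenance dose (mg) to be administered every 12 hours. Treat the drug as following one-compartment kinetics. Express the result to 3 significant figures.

4090 mg

D = CL × Css × τ / F = 25.00 × 12 × 12 / 0.88 = 4091 mg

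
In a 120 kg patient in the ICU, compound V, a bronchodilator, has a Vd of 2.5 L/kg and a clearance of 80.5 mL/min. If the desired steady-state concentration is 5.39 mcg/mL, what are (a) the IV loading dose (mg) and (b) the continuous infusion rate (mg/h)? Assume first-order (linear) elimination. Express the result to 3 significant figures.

(a) 1620 mg; (b) 26.0 mg/h

Vd = 2.5 L/kg × 120 kg = 300.0 L
Loading dose = Vd × C = 300.0 × 5.39 = 1617 mg
Convert clearance: 80.5 mL/min × 60 min/h ÷ 1000 mL/L = 4.830 L/h
Infusion rate = 4.830 L/h × 5.39 mg/L = 26.03 mg/h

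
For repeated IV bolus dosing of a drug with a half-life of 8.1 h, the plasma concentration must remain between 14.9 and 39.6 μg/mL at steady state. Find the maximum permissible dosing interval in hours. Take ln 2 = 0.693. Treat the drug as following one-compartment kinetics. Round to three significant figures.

k = 0.693 / t½ = 0.693 / 8.1 = 0.08556 h⁻¹
Between IV bolus doses, concentration decays as C = C₀·e^(−kτ), so C_peak/C_trough = e^(kτ).
τ_max = ln(C_peak/C_trough) / k = ln(39.6/14.9) / 0.08556 = 0.9775 / 0.08556 = 11.42 h

11.4 h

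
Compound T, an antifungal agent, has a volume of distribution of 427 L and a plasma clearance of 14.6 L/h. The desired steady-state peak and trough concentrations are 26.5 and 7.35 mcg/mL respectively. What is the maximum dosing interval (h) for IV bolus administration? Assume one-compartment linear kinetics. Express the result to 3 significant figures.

37.5 h

k = CL / Vd = 14.60 / 427.0 = 0.03419 h⁻¹
Between IV bolus doses, concentration decays as C = C₀·e^(−kτ), so C_peak/C_trough = e^(kτ).
τ_max = ln(C_peak/C_trough) / k = ln(26.5/7.35) / 0.03419 = 1.282 / 0.03419 = 37.50 h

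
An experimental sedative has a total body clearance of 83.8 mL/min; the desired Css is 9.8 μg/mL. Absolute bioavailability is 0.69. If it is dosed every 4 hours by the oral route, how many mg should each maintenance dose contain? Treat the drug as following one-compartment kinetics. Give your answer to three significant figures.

CL = 83.8 mL/min × 60/1000 = 5.028 L/h
At steady state, dose per interval replaces the amount cleared in that interval: F·D/τ = CL·Css.
D = CL × Css × τ / F = 5.028 × 9.8 × 4 / 0.69 = 285.6 mg

286 mg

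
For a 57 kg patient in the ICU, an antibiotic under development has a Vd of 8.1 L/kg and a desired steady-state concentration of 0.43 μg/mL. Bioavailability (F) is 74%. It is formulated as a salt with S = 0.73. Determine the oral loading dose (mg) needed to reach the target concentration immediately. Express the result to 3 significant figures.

368 mg

Vd = 8.1 L/kg × 57 kg = 461.7 L
The loading dose fills Vd to the target concentration.
LD = Vd × C / F / S = 461.7 × 0.4300 / 0.74 / 0.73 = 367.5 mg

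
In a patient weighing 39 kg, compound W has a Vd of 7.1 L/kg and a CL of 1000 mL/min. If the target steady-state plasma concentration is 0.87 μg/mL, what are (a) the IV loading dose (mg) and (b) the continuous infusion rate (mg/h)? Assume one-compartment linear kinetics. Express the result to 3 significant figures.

(a) 241 mg; (b) 52.2 mg/h

Vd = 7.1 L/kg × 39 kg = 276.9 L
LD = Vd · C_target = 276.9 × 0.87 = 240.9 mg
CL = 1000 mL/min × 60/1000 = 60.00 L/h
Maintenance infusion rate = CL × Css = 60.00 × 0.87 = 52.20 mg/h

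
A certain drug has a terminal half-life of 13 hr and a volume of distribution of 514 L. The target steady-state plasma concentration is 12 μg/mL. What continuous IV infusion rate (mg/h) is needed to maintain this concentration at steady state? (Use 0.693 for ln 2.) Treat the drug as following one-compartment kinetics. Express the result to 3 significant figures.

CL = 0.693 × Vd / t½ = 0.693 × 514.0 / 13 = 27.40 L/h
Infusion rate = CL × Css = 27.40 × 12 = 328.8 mg/h

329 mg/h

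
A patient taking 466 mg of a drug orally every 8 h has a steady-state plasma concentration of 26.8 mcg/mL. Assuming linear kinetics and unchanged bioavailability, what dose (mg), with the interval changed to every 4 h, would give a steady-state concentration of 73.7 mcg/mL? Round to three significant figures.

For first-order elimination, Css ∝ F·D/(CL·τ); F and CL are unchanged, so Css ∝ D/τ.
D₂ = D₁ × (Css,target / Css,current) × (τ₂/τ₁) = 466 × (73.7/26.8) × (4/8) = 640.8 mg

641 mg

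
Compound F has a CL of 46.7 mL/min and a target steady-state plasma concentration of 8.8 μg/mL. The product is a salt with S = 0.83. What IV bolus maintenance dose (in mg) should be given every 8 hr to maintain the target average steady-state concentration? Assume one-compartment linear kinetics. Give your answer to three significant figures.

Convert clearance: 46.7 mL/min × 60 min/h ÷ 1000 mL/L = 2.802 L/h
D = CL × Css × τ / S = 2.802 × 8.8 × 8 / 0.83 = 237.7 mg

238 mg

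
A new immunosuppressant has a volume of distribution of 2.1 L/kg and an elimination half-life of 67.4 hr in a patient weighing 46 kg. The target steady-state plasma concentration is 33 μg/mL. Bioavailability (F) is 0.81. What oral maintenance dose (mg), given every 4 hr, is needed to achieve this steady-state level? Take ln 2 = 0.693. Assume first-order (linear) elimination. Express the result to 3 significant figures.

162 mg

Total Vd = 2.1 × 46 = 96.60 L
CL = ln 2 · Vd / t½ = 0.693 × 96.60 / 67.4 = 0.9932 L/h
D = CL × Css × τ / F = 0.9932 × 33 × 4 / 0.81 = 161.9 mg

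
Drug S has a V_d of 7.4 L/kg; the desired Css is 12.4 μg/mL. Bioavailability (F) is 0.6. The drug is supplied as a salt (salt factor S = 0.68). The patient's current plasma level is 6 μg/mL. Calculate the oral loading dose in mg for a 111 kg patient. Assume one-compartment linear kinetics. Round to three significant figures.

Vd = 7.4 L/kg × 111 kg = 821.4 L
The loading dose fills Vd to the target concentration.
Concentration deficit ΔC = 12.4 − 6 = 6.400 mg/L
LD = Vd × ΔC / F / S = 821.4 × 6.400 / 0.6 / 0.68 = 12880 mg

12900 mg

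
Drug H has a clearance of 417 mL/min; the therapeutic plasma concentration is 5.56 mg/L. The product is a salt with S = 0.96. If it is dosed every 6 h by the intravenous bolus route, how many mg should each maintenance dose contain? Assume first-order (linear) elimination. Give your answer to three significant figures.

869 mg

CL = 417 mL/min = 417 × 0.06 = 25.02 L/h
D = CL × Css × τ / S = 25.02 × 5.56 × 6 / 0.96 = 869.4 mg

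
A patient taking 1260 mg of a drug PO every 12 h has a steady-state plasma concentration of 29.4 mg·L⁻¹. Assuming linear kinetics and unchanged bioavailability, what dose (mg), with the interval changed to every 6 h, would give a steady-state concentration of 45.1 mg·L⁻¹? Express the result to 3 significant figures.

For first-order elimination, Css ∝ F·D/(CL·τ); F and CL are unchanged, so Css ∝ D/τ.
D₂ = D₁ × (Css,target / Css,current) × (τ₂/τ₁) = 1260 × (45.1/29.4) × (6/12) = 966.4 mg

966 mg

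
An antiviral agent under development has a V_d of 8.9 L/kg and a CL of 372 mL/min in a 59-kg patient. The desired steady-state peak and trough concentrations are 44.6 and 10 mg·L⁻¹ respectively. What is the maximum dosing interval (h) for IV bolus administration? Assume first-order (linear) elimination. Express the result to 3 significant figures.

35.2 h

Vd(total) = 59 kg × 8.9 L/kg = 525.1 L
CL = 372 mL/min = 372 × 0.06 = 22.32 L/h
k = CL / Vd = 22.32 / 525.1 = 0.04251 h⁻¹
Between IV bolus doses, concentration decays as C = C₀·e^(−kτ), so C_peak/C_trough = e^(kτ).
τ_max = ln(C_peak/C_trough) / k = ln(44.6/10) / 0.04251 = 1.495 / 0.04251 = 35.17 h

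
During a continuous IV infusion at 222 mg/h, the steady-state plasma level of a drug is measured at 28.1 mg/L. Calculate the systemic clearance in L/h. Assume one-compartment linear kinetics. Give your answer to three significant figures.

7.90 L/h

At steady state, infusion rate = CL × Css, so CL = rate / Css.
CL = 222 / 28.1 = 7.900 L/h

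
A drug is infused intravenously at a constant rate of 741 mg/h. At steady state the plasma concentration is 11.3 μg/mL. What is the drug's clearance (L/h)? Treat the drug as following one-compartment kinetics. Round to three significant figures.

65.6 L/h

At steady state, infusion rate = CL × Css, so CL = rate / Css.
CL = 741 / 11.3 = 65.58 L/h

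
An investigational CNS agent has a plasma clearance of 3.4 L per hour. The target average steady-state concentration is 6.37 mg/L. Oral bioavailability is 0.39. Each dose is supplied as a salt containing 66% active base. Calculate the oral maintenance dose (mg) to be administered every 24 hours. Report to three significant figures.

At steady state, dose per interval replaces the amount cleared in that interval: F·S·D/τ = CL·Css.
D = CL × Css × τ / F / S = 3.400 × 6.37 × 24 / 0.39 / 0.66 = 2019 mg

2020 mg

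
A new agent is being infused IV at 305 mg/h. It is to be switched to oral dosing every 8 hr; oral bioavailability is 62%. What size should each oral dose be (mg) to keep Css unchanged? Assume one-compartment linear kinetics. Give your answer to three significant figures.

3940 mg

To maintain the same Css, the systemic dosing rate must be unchanged: F·D/τ = infusion rate.
D = rate × τ / F = 305 × 8 / 0.62 = 3935 mg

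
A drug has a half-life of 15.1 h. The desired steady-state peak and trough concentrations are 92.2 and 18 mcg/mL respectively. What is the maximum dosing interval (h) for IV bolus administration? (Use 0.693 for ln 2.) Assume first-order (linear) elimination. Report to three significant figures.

35.6 h

k = 0.693 / t½ = 0.693 / 15.1 = 0.04589 h⁻¹
Between IV bolus doses, concentration decays as C = C₀·e^(−kτ), so C_peak/C_trough = e^(kτ).
τ_max = ln(C_peak/C_trough) / k = ln(92.2/18) / 0.04589 = 1.634 / 0.04589 = 35.61 h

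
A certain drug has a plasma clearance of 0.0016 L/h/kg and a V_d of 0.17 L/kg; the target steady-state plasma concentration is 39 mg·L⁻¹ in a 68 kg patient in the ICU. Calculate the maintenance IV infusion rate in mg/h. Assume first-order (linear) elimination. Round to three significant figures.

4.24 mg/h

CL = 0.0016 L/h/kg × 68 kg = 0.1088 L/h
Infusion rate = CL · Css = 0.1088 L/h × 39 mg/L = 4.243 mg/h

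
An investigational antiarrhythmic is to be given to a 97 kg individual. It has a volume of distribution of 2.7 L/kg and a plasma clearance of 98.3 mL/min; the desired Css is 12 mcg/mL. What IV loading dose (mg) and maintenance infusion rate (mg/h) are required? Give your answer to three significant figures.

(a) 3140 mg; (b) 70.8 mg/h

Vd(total) = 97 kg × 2.7 L/kg = 261.9 L
Loading dose = Vd × C = 261.9 × 12 = 3143 mg
Convert clearance: 98.3 mL/min × 60 min/h ÷ 1000 mL/L = 5.898 L/h
Maintenance infusion rate = CL × Css = 5.898 × 12 = 70.78 mg/h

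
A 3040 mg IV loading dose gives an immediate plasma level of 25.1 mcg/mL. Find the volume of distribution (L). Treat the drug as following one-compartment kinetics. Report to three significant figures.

121 L

Immediately after an IV bolus, C₀ = Dose / Vd, so Vd = Dose / C₀.
Vd = 3040 / 25.1 = 121.1 L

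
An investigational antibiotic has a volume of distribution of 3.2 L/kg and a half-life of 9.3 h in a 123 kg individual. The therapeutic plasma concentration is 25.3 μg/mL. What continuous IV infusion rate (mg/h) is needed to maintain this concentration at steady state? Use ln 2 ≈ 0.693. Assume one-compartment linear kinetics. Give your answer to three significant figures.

Vd = 3.2 L/kg × 123 kg = 393.6 L
k = 0.693/9.3 = 0.07452 h⁻¹, so CL = k·Vd = 0.07452 × 393.6 = 29.33 L/h
Infusion rate = CL × Css = 29.33 × 25.3 = 742.0 mg/h

742 mg/h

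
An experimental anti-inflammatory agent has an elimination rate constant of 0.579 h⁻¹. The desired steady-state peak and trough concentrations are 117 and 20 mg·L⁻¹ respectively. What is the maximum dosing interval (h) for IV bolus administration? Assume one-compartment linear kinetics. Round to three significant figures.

3.05 h

Between IV bolus doses, concentration decays as C = C₀·e^(−kτ), so C_peak/C_trough = e^(kτ).
τ_max = ln(C_peak/C_trough) / k = ln(117/20) / 0.5790 = 1.766 / 0.5790 = 3.050 h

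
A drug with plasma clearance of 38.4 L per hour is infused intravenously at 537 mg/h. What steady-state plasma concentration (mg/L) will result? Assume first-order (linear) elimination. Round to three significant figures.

14.0 mg/L

Css = rate / CL = 537 / 38.40 = 13.98 mg/L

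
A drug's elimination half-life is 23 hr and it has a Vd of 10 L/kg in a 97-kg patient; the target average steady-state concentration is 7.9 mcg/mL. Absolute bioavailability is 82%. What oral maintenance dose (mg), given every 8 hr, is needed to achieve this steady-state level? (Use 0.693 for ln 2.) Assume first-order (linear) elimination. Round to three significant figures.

Vd(total) = 97 kg × 10 L/kg = 970.0 L
k = 0.693/23 = 0.03013 h⁻¹, so CL = k·Vd = 0.03013 × 970.0 = 29.23 L/h
D = CL × Css × τ / F = 29.23 × 7.9 × 8 / 0.82 = 2253 mg

2250 mg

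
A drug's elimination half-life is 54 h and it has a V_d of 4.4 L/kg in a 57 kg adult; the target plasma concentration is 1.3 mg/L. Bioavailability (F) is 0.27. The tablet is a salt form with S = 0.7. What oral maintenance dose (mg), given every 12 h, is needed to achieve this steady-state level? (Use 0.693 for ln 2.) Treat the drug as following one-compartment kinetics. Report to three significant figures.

Vd(total) = 57 kg × 4.4 L/kg = 250.8 L
CL = 0.693 × Vd / t½ = 0.693 × 250.8 / 54 = 3.219 L/h
D = CL × Css × τ / F / S = 3.219 × 1.3 × 12 / 0.27 / 0.7 = 265.7 mg

266 mg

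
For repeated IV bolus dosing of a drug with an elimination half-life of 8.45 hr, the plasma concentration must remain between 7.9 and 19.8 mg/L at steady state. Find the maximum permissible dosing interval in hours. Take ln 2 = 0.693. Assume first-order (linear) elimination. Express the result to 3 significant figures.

k = 0.693 / t½ = 0.693 / 8.45 = 0.08201 h⁻¹
Between IV bolus doses, concentration decays as C = C₀·e^(−kτ), so C_peak/C_trough = e^(kτ).
τ_max = ln(C_peak/C_trough) / k = ln(19.8/7.9) / 0.08201 = 0.9188 / 0.08201 = 11.20 h

11.2 h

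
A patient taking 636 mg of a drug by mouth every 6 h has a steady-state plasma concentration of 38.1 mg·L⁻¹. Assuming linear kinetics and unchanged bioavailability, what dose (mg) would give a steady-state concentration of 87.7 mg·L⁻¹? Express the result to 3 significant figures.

1460 mg

With linear kinetics, Css is proportional to dose rate (D/τ) at fixed clearance.
D₂ = D₁ × (Css,target / Css,current) = 636 × 87.7/38.1 = 1464 mg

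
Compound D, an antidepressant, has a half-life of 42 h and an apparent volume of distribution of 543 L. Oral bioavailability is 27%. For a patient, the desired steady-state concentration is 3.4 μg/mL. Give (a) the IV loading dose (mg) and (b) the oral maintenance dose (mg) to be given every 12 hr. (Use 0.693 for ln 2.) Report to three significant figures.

(a) 1850 mg; (b) 1350 mg

LD = Vd × C = 543.0 × 3.4 = 1846 mg
CL = 0.693 × Vd / t½ = 0.693 × 543.0 / 42 = 8.960 L/h
D = CL × Css × τ / F = 8.960 × 3.4 × 12 / 0.27 = 1354 mg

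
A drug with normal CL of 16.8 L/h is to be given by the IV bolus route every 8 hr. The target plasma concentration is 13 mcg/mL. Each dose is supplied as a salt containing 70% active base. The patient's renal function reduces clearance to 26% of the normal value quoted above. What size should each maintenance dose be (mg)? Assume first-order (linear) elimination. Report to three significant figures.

Patient clearance = 0.26 × 16.80 = 4.368 L/h
D = CL × Css × τ / S = 4.368 × 13 × 8 / 0.7 = 649.0 mg

649 mg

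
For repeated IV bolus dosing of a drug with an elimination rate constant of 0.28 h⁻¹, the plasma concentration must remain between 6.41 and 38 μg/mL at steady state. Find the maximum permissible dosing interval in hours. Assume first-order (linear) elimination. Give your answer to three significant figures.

6.36 h

Between IV bolus doses, concentration decays as C = C₀·e^(−kτ), so C_peak/C_trough = e^(kτ).
τ_max = ln(C_peak/C_trough) / k = ln(38/6.41) / 0.2800 = 1.780 / 0.2800 = 6.357 h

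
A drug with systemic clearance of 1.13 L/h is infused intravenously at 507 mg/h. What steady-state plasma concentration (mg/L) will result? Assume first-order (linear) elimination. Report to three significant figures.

449 mg/L

Css = rate / CL = 507 / 1.130 = 448.7 mg/L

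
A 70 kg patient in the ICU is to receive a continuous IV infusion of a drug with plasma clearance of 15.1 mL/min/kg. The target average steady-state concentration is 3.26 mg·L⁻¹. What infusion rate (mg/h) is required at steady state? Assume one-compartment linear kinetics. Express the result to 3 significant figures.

CL = 15.1 mL/min/kg × 70 kg = 1057 mL/min = 1057 × 60/1000 = 63.42 L/h
At steady state, infusion rate equals elimination rate: rate in = CL × Css.
R₀ = 63.42 × 3.26 = 206.7 mg/h

207 mg/h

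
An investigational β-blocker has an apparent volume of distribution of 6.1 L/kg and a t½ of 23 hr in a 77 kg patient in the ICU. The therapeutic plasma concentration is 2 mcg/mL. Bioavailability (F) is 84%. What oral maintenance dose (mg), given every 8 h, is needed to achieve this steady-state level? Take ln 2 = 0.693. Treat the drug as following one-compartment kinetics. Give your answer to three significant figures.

Vd(total) = 77 kg × 6.1 L/kg = 469.7 L
k = 0.693/23 = 0.03013 h⁻¹, so CL = k·Vd = 0.03013 × 469.7 = 14.15 L/h
D = CL × Css × τ / F = 14.15 × 2 × 8 / 0.84 = 269.5 mg

270 mg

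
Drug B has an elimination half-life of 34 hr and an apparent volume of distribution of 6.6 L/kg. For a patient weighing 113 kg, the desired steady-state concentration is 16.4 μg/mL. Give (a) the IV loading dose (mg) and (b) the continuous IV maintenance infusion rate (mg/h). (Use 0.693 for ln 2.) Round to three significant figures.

Total Vd = 6.6 × 113 = 745.8 L
LD = Vd × C = 745.8 × 16.4 = 12230 mg
CL = 0.693 × Vd / t½ = 0.693 × 745.8 / 34 = 15.20 L/h
Infusion rate = CL × Css = 15.20 × 16.4 = 249.3 mg/h

(a) 12200 mg; (b) 249 mg/h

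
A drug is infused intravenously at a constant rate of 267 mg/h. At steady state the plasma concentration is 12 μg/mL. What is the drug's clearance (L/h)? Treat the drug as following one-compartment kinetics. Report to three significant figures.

At steady state, infusion rate = CL × Css, so CL = rate / Css.
CL = 267 / 12 = 22.25 L/h

22.3 L/h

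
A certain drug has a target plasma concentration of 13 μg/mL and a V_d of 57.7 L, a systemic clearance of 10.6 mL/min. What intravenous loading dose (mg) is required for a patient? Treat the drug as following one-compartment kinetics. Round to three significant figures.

LD = Vd × C = 57.70 × 13.00 = 750.1 mg

750 mg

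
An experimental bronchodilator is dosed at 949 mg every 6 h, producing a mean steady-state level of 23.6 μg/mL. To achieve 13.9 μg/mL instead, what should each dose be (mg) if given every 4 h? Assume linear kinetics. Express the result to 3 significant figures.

373 mg

For first-order elimination, Css ∝ F·D/(CL·τ); F and CL are unchanged, so Css ∝ D/τ.
D₂ = D₁ × (Css,target / Css,current) × (τ₂/τ₁) = 949 × (13.9/23.6) × (4/6) = 372.6 mg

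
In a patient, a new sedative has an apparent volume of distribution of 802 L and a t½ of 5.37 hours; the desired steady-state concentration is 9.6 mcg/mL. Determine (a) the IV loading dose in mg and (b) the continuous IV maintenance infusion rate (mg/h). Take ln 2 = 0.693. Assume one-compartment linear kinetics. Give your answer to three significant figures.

LD = Vd × C = 802.0 × 9.6 = 7699 mg
CL = 0.693 × Vd / t½ = 0.693 × 802.0 / 5.37 = 103.5 L/h
Infusion rate = CL × Css = 103.5 × 9.6 = 993.6 mg/h

(a) 7700 mg; (b) 994 mg/h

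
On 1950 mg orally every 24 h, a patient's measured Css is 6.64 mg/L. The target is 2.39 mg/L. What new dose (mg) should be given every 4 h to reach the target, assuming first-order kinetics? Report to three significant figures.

For first-order elimination, Css ∝ F·D/(CL·τ); F and CL are unchanged, so Css ∝ D/τ.
D₂ = D₁ × (Css,target / Css,current) × (τ₂/τ₁) = 1950 × (2.39/6.64) × (4/24) = 117.0 mg

117 mg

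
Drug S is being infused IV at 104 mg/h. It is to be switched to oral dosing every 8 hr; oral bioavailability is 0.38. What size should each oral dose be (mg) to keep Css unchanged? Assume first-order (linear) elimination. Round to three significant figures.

To maintain the same Css, the systemic dosing rate must be unchanged: F·D/τ = infusion rate.
D = rate × τ / F = 104 × 8 / 0.38 = 2189 mg

2190 mg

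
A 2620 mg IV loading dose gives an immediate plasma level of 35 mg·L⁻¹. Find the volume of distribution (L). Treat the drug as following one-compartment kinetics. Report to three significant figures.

Immediately after an IV bolus, C₀ = Dose / Vd, so Vd = Dose / C₀.
Vd = 2620 / 35 = 74.86 L

74.9 L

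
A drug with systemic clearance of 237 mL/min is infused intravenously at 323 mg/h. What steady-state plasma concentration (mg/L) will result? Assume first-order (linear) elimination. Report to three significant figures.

22.7 mg/L

CL = 237 mL/min = 237 × 0.06 = 14.22 L/h
Css = rate / CL = 323 / 14.22 = 22.71 mg/L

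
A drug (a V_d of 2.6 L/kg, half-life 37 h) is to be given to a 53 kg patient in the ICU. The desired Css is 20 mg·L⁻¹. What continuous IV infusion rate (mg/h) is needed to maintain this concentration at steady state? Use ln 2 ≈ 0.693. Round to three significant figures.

51.6 mg/h

Vd(total) = 53 kg × 2.6 L/kg = 137.8 L
CL = 0.693 × Vd / t½ = 0.693 × 137.8 / 37 = 2.581 L/h
Infusion rate = CL × Css = 2.581 × 20 = 51.62 mg/h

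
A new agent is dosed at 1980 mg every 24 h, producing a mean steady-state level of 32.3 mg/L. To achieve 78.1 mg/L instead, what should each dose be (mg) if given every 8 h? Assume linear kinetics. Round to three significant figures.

1600 mg

For first-order elimination, Css ∝ F·D/(CL·τ); F and CL are unchanged, so Css ∝ D/τ.
D₂ = D₁ × (Css,target / Css,current) × (τ₂/τ₁) = 1980 × (78.1/32.3) × (8/24) = 1596 mg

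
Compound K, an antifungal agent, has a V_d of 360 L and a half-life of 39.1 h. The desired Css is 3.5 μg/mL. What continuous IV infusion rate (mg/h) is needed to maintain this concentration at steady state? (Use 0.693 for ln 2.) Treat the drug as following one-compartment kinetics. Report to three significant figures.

k = 0.693/39.1 = 0.01772 h⁻¹, so CL = k·Vd = 0.01772 × 360.0 = 6.379 L/h
Infusion rate = CL × Css = 6.379 × 3.5 = 22.33 mg/h

22.3 mg/h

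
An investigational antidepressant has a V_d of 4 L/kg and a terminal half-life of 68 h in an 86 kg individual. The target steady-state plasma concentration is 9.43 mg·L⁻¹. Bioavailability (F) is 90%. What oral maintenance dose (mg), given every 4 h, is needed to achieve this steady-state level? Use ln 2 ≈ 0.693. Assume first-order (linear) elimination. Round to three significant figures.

Vd(total) = 86 kg × 4 L/kg = 344.0 L
k = 0.693/68 = 0.01019 h⁻¹, so CL = k·Vd = 0.01019 × 344.0 = 3.505 L/h
D = CL × Css × τ / F = 3.505 × 9.43 × 4 / 0.9 = 146.9 mg

147 mg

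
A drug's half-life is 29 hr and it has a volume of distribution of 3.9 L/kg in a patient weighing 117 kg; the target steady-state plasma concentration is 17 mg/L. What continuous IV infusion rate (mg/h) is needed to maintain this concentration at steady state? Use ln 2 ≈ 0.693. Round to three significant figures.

Vd(total) = 117 kg × 3.9 L/kg = 456.3 L
CL = ln 2 · Vd / t½ = 0.693 × 456.3 / 29 = 10.90 L/h
Infusion rate = CL × Css = 10.90 × 17 = 185.3 mg/h

185 mg/h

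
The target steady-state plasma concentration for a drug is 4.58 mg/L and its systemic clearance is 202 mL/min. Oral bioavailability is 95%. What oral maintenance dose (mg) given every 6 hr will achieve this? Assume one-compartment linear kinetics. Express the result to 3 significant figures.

351 mg

Convert clearance: 202 mL/min × 60 min/h ÷ 1000 mL/L = 12.12 L/h
At steady state, dose per interval replaces the amount cleared in that interval: F·D/τ = CL·Css.
D = CL × Css × τ / F = 12.12 × 4.58 × 6 / 0.95 = 350.6 mg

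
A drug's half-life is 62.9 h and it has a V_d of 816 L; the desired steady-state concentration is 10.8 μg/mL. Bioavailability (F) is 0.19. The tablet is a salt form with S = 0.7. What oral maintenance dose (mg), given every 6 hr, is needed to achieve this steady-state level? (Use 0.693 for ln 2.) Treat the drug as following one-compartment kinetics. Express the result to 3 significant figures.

4380 mg

k = 0.693/62.9 = 0.01102 h⁻¹, so CL = k·Vd = 0.01102 × 816.0 = 8.992 L/h
D = CL × Css × τ / F / S = 8.992 × 10.8 × 6 / 0.19 / 0.7 = 4381 mg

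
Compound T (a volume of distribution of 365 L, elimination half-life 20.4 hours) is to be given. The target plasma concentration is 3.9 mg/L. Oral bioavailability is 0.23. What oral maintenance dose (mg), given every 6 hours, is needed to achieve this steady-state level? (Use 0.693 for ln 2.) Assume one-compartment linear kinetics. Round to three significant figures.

1260 mg

CL = 0.693 × Vd / t½ = 0.693 × 365.0 / 20.4 = 12.40 L/h
D = CL × Css × τ / F = 12.40 × 3.9 × 6 / 0.23 = 1262 mg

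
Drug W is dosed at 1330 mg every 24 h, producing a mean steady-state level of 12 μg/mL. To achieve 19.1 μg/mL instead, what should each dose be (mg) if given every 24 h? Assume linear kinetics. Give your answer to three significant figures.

With linear kinetics, Css is proportional to dose rate (D/τ) at fixed clearance.
D₂ = D₁ × (Css,target / Css,current) = 1330 × 19.1/12 = 2117 mg

2120 mg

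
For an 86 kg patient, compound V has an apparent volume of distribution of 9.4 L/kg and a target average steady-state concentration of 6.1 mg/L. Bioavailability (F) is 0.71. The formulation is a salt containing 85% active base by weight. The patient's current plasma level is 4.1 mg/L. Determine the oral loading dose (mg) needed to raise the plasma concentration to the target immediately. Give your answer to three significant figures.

Vd(total) = 86 kg × 9.4 L/kg = 808.4 L
Concentration deficit ΔC = 6.1 − 4.1 = 2.000 mg/L
LD = Vd × ΔC / F / S = 808.4 × 2.000 / 0.71 / 0.85 = 2679 mg

2680 mg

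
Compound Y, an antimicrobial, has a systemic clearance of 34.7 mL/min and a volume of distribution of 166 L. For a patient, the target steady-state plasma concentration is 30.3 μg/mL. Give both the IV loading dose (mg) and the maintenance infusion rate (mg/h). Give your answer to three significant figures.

LD = Vd · C_target = 166.0 × 30.3 = 5030 mg
Convert clearance: 34.7 mL/min × 60 min/h ÷ 1000 mL/L = 2.082 L/h
Maintenance: replace elimination → rate = CL × Css = 2.082 × 30.3 = 63.08 mg/h

(a) 5030 mg; (b) 63.1 mg/h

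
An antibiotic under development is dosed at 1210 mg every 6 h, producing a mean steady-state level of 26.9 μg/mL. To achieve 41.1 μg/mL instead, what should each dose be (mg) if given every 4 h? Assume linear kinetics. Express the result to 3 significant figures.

1230 mg

For first-order elimination, Css ∝ F·D/(CL·τ); F and CL are unchanged, so Css ∝ D/τ.
D₂ = D₁ × (Css,target / Css,current) × (τ₂/τ₁) = 1210 × (41.1/26.9) × (4/6) = 1232 mg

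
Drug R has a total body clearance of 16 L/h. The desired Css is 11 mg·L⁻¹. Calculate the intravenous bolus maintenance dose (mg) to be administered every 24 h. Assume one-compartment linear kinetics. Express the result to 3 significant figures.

At steady state, dose per interval replaces the amount cleared in that interval: D/τ = CL·Css.
D = CL × Css × τ = 16.00 × 11 × 24 = 4224 mg

4220 mg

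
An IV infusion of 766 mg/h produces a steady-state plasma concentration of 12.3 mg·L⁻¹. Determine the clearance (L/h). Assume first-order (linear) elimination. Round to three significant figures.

At steady state, infusion rate = CL × Css, so CL = rate / Css.
CL = 766 / 12.3 = 62.28 L/h

62.3 L/h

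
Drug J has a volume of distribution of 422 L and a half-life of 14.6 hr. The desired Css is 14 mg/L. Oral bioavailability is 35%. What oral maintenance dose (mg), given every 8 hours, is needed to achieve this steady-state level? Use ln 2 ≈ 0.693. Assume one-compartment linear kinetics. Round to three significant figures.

6410 mg

k = 0.693/14.6 = 0.04747 h⁻¹, so CL = k·Vd = 0.04747 × 422.0 = 20.03 L/h
D = CL × Css × τ / F = 20.03 × 14 × 8 / 0.35 = 6410 mg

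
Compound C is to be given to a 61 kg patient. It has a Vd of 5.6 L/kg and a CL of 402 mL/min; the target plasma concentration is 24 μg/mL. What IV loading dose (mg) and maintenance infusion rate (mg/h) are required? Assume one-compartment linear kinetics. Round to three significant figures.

Total Vd = 5.6 × 61 = 341.6 L
LD = Vd · C_target = 341.6 × 24 = 8198 mg
Convert clearance: 402 mL/min × 60 min/h ÷ 1000 mL/L = 24.12 L/h
Infusion rate = 24.12 L/h × 24 mg/L = 578.9 mg/h

(a) 8200 mg; (b) 579 mg/h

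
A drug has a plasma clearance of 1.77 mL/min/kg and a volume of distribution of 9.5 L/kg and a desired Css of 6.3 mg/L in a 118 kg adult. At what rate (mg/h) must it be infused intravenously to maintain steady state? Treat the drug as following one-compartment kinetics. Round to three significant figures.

CL = 1.77 mL/min/kg × 118 kg = 208.9 mL/min = 208.9 × 60/1000 = 12.53 L/h
R₀ = 12.53 × 6.3 = 78.94 mg/h

78.9 mg/h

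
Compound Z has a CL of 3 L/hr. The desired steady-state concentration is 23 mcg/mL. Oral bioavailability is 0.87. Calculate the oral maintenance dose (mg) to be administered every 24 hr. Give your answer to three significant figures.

1900 mg

D = CL × Css × τ / F = 3.000 × 23 × 24 / 0.87 = 1903 mg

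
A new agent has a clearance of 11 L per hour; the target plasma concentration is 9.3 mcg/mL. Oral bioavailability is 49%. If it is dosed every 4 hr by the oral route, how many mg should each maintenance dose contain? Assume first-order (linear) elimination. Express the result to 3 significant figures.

835 mg

D = CL × Css × τ / F = 11.00 × 9.3 × 4 / 0.49 = 835.1 mg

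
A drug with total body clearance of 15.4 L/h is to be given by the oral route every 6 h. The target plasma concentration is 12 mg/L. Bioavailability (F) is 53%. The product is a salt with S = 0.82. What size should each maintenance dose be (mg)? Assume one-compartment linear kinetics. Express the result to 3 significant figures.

D = CL × Css × τ / F / S = 15.40 × 12 × 6 / 0.53 / 0.82 = 2551 mg

2550 mg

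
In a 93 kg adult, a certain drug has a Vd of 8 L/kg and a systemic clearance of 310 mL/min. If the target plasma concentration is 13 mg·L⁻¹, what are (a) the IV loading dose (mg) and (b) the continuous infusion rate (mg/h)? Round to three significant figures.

Vd(total) = 93 kg × 8 L/kg = 744.0 L
Loading dose = Vd × C = 744.0 × 13 = 9672 mg
CL = 310 mL/min = 310 × 0.06 = 18.60 L/h
Maintenance: replace elimination → rate = CL × Css = 18.60 × 13 = 241.8 mg/h

(a) 9670 mg; (b) 242 mg/h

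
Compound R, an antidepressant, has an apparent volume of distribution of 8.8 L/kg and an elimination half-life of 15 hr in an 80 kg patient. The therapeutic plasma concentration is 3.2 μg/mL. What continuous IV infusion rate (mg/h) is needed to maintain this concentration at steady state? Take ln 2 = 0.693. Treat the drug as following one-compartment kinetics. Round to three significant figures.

104 mg/h

Vd(total) = 80 kg × 8.8 L/kg = 704.0 L
k = 0.693/15 = 0.04620 h⁻¹, so CL = k·Vd = 0.04620 × 704.0 = 32.52 L/h
Infusion rate = CL × Css = 32.52 × 3.2 = 104.1 mg/h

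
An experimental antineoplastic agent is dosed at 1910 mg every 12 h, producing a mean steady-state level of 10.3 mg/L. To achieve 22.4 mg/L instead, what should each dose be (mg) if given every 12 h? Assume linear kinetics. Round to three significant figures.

4150 mg

With linear kinetics, Css is proportional to dose rate (D/τ) at fixed clearance.
D₂ = D₁ × (Css,target / Css,current) = 1910 × 22.4/10.3 = 4154 mg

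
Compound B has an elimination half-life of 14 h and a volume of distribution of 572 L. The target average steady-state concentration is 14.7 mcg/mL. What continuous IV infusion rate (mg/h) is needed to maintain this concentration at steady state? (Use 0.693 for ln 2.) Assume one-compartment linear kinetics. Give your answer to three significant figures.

416 mg/h

CL = ln 2 · Vd / t½ = 0.693 × 572.0 / 14 = 28.31 L/h
Infusion rate = CL × Css = 28.31 × 14.7 = 416.2 mg/h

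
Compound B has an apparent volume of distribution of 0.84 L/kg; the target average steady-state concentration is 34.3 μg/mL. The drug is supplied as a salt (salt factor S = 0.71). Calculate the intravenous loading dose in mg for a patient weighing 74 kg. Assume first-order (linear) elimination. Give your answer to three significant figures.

3000 mg

Vd = 0.84 L/kg × 74 kg = 62.16 L
The loading dose fills Vd to the target concentration.
LD = Vd × C / S = 62.16 × 34.30 / 0.71 = 3003 mg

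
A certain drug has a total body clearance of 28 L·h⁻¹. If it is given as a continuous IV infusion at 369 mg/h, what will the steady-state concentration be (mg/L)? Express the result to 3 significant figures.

13.2 mg/L

Css = rate / CL = 369 / 28.00 = 13.18 mg/L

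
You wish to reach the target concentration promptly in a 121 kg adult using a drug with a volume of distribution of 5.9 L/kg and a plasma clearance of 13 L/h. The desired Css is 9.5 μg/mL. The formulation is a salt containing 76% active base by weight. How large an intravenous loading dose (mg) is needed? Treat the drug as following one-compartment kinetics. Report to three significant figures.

Vd = 5.9 L/kg × 121 kg = 713.9 L
The loading dose fills Vd to the target concentration; clearance is irrelevant here.
LD = Vd × C / S = 713.9 × 9.500 / 0.76 = 8924 mg

8920 mg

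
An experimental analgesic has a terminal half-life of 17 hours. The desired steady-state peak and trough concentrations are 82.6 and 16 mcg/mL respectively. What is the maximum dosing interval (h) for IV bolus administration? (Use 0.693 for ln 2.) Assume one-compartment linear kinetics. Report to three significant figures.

40.3 h

k = 0.693 / t½ = 0.693 / 17 = 0.04076 h⁻¹
Between IV bolus doses, concentration decays as C = C₀·e^(−kτ), so C_peak/C_trough = e^(kτ).
τ_max = ln(C_peak/C_trough) / k = ln(82.6/16) / 0.04076 = 1.641 / 0.04076 = 40.26 h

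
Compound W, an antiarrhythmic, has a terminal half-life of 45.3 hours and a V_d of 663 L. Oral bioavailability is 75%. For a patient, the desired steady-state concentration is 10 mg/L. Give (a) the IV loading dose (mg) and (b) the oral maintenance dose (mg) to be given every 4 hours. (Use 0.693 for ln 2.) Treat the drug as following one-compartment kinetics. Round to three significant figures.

LD = Vd × C = 663.0 × 10 = 6630 mg
CL = 0.693 × Vd / t½ = 0.693 × 663.0 / 45.3 = 10.14 L/h
D = CL × Css × τ / F = 10.14 × 10 × 4 / 0.75 = 540.8 mg

(a) 6630 mg; (b) 541 mg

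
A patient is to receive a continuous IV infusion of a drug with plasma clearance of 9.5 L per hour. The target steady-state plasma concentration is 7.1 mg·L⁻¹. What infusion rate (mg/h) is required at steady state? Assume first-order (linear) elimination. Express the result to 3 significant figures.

67.5 mg/h

At steady state, infusion rate equals elimination rate: rate in = CL × Css.
Infusion rate = CL · Css = 9.500 L/h × 7.1 mg/L = 67.45 mg/h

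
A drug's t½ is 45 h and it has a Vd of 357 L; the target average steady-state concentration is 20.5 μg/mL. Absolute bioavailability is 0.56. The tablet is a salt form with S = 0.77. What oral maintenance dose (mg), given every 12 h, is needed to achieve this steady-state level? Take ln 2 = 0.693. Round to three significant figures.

3140 mg

CL = ln 2 · Vd / t½ = 0.693 × 357.0 / 45 = 5.498 L/h
D = CL × Css × τ / F / S = 5.498 × 20.5 × 12 / 0.56 / 0.77 = 3137 mg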